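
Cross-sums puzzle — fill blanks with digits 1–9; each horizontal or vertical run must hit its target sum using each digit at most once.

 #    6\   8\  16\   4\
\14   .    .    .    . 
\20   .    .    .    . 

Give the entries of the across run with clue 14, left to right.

4, 2, 7, 1

16 in 2 cells must be {7,9}; 4 in 2 cells must be {1,3}.
Only 7 fits R1C3 under both its across sum 14 and down sum 16.
Given what's placed, R1C4 must be 1 to fit the 14 across and 4 down.
R2C3 = 16 − 7 = 9 completes the 16 down.
R2C4 = 4 − 1 = 3 completes the 4 down.
R1C2 = 2: the only remaining digit allowed by both the 14 across and the 8 down.
R2C2 = 8 − 2 = 6 completes the 8 down.
R1C1 = 14 − 10 = 4 completes the 14 across.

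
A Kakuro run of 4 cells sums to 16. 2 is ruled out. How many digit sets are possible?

3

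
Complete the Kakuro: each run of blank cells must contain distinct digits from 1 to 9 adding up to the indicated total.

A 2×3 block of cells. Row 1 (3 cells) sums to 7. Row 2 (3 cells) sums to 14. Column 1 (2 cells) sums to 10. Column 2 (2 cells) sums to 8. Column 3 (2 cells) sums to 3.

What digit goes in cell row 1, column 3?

2

7 in 3 cells must be {1,2,4}; 3 in 2 cells must be {1,2}.
Nothing is forced directly, so branch on (1,2), whose candidates are 1 or 2. If (1,2) = 2: that forces (1,3) = 1, (2,2) = 6, after which (2,3) would have to be in {1,3,5,7} for the 14 across but in {2} for the 3 down — contradiction. So (1,2) = 1.
Given what's placed, (1,3) must be 2 to fit the 7 across and 3 down.
(2,2) = 8 − 1 = 7 completes the 8 down.
(2,3) = 3 − 2 = 1 completes the 3 down.
(1,1) = 7 − 3 = 4 completes the 7 across.
(2,1) = 14 − 8 = 6 completes the 14 across.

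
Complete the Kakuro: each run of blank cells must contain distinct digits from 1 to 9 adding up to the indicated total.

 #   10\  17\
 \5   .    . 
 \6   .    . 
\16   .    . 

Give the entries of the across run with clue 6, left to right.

1, 5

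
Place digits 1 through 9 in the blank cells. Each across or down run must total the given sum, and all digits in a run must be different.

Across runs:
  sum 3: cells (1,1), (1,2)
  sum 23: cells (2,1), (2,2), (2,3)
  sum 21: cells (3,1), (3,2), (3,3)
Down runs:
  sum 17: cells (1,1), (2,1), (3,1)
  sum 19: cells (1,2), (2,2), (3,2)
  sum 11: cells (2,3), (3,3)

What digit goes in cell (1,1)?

1

3 in 2 cells must be {1,2}; 23 in 3 cells must be {6,8,9}.
Only 2 fits (1,2) under both its across sum 3 and down sum 19.
(1,1) = 3 − 2 = 1 completes the 3 across.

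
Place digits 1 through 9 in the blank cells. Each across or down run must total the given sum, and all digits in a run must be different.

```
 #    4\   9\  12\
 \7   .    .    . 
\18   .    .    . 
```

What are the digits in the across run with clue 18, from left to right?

7 in 3 cells must be {1,2,4}; 4 in 2 cells must be {1,3}.
The 7 across and the 4 down share only 1, so R1C1 = 1.
Given what's placed, R1C3 must be 4 to fit the 7 across and 12 down.
R2C1 = 4 − 1 = 3 completes the 4 down.
R2C3 = 12 − 4 = 8 completes the 12 down.
R1C2 = 7 − 5 = 2 completes the 7 across.
R2C2 = 18 − 11 = 7 completes the 18 across.

3, 7, 8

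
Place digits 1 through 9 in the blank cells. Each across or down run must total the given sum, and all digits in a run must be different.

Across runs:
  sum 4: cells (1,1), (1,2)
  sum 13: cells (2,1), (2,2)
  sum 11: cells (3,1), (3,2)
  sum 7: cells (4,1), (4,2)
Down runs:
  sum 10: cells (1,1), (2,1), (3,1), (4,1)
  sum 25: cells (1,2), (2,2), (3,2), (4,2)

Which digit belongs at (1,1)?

1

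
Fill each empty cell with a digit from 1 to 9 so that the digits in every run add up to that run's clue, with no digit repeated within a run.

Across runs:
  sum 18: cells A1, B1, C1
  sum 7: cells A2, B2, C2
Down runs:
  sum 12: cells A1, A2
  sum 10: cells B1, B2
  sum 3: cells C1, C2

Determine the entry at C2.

2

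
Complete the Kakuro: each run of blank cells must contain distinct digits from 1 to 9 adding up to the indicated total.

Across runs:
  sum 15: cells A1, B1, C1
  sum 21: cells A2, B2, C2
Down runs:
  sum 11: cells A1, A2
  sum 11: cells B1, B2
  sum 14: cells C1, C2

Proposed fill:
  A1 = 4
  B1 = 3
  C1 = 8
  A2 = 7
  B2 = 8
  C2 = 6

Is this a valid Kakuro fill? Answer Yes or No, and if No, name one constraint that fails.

Across: 4+3+8=15; 7+8+6=21. Down: 4+7=11; 3+8=11; 8+6=14. No digit repeats within any run.

Yes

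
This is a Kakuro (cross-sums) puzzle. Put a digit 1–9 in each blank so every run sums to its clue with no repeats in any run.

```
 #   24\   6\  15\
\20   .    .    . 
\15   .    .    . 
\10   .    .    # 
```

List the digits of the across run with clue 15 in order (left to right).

7, 2, 6

24 in 3 cells must be {7,8,9}; 6 in 3 cells must be {1,2,3}.
Only 3 fits R1C2 under both its across sum 20 and down sum 6.
Nothing is forced directly, so branch on R1C1, whose candidates are 8 or 9. If R1C1 = 9: that forces R1C3 = 8, R2C3 = 7, after which R2C1 would have to be in {2,3,5,6} for the 15 across but in {7,8} for the 24 down — contradiction. So R1C1 = 8.
R1C3 = 20 − 11 = 9 completes the 20 across.
R2C3 = 15 − 9 = 6 completes the 15 down.
R2C1 = 7: the only remaining digit allowed by both the 15 across and the 24 down.
R2C2 = 15 − 13 = 2 completes the 15 across.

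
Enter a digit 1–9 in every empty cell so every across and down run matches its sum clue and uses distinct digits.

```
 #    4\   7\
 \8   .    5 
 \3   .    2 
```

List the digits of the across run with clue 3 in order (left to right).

3 in 2 cells must be {1,2}; 4 in 2 cells must be {1,3}.
R1C1 = 8 − 5 = 3 completes the 8 across.
R2C1 = 3 − 2 = 1 completes the 3 across.

1 2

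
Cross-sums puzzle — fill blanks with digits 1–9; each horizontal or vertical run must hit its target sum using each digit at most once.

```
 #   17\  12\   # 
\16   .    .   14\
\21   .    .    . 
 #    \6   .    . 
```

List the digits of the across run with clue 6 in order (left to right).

1 5

16 in 2 cells must be {7,9}; 17 in 2 cells must be {8,9}.
The 16 across and the 17 down share only 9, so R1C1 = 9.
R1C2 = 16 − 9 = 7 completes the 16 across.
R2C1 = 17 − 9 = 8 completes the 17 down.
R2C2 = 4: the only remaining digit allowed by both the 21 across and the 12 down.
R2C3 = 21 − 12 = 9 completes the 21 across.
R3C2 = 12 − 11 = 1 completes the 12 down.
R3C3 = 6 − 1 = 5 completes the 6 across.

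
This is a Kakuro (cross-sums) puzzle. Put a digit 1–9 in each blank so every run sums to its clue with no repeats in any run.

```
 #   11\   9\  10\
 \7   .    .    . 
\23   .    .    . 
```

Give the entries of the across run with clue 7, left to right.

2 1 4

7 in 3 cells must be {1,2,4}; 23 in 3 cells must be {6,8,9}.
Nothing is forced directly, so branch on R1C1, whose candidates are 2 or 4. If R1C1 = 4: then R2C1 would have to be in {6,8,9} for the 23 across but in {7} for the 11 down — contradiction. So R1C1 = 2.
R2C1 = 11 − 2 = 9 completes the 11 down.
Nothing is forced directly, so branch on R2C2, whose candidates are 6 or 8. If R2C2 = 6: then R1C2 would have to be in {1,4} for the 7 across but in {3} for the 9 down — contradiction. So R2C2 = 8.
R1C2 = 9 − 8 = 1 completes the 9 down.
R1C3 = 7 − 3 = 4 completes the 7 across.
R2C3 = 23 − 17 = 6 completes the 23 across.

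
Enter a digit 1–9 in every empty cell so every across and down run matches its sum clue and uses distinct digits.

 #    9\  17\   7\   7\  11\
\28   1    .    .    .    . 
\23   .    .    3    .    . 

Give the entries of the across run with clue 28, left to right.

1 8 4 6 9

17 in 2 cells must be {8,9}.
R1C3 = 7 − 3 = 4 completes the 7 down.
R1C4 = 6: the only remaining digit allowed by both the 28 across and the 7 down.
R2C1 = 9 − 1 = 8 completes the 9 down.
R2C2 = 9: the only remaining digit allowed by both the 23 across and the 17 down.
R2C4 = 7 − 6 = 1 completes the 7 down.
R2C5 = 23 − 21 = 2 completes the 23 across.
R1C2 = 17 − 9 = 8 completes the 17 down.
R1C5 = 28 − 19 = 9 completes the 28 across.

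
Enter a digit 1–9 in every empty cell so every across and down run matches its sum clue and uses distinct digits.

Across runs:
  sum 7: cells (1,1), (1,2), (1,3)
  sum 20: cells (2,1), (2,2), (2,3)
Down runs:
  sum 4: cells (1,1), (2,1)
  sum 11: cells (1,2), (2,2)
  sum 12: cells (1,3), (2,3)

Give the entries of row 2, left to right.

3, 9, 8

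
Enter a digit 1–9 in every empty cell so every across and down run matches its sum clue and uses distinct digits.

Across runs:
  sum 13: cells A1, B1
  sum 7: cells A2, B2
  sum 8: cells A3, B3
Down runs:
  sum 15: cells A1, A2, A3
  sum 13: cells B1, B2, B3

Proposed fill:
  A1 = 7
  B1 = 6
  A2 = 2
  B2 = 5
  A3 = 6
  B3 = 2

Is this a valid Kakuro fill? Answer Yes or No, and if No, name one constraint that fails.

Across: 7+6=13; 2+5=7; 6+2=8. Down: 7+2+6=15; 6+5+2=13. No digit repeats within any run.

Yes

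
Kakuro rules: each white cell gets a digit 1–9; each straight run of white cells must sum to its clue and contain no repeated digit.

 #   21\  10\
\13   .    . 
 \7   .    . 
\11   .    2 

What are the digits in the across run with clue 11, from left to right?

9, 2

R3C1 = 11 − 2 = 9 completes the 11 across.
No cell is forced outright now. R1C2 can only be 5 or 7 (the digits allowed by both its 13 across and its 10 down). If R1C2 = 7: then R1C1 would have to be in {6} for the 13 across but in {4,5,7,8} for the 21 down — contradiction. So R1C2 = 5.
R1C1 = 13 − 5 = 8 completes the 13 across.
R2C1 = 21 − 17 = 4 completes the 21 down.
R2C2 = 7 − 4 = 3 completes the 7 across.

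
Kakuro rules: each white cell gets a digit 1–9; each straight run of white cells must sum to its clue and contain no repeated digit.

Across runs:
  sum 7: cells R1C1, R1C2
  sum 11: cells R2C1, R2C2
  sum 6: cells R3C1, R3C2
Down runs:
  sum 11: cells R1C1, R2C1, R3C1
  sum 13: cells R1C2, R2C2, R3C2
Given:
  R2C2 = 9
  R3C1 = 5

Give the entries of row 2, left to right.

2, 9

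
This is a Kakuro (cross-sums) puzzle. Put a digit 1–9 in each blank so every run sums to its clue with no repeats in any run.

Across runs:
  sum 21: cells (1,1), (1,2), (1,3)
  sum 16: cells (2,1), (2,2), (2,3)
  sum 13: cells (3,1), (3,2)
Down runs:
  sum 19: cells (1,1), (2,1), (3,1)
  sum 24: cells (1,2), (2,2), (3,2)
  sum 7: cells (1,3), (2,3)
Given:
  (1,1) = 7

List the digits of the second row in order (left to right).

24 in 3 cells must be {7,8,9}.
Nothing is forced directly, so branch on (1,2), whose candidates are 8 or 9. If (1,2) = 9: that forces (1,3) = 5, (2,3) = 2, (2,2) = 8, (3,2) = 7, after which (2,1) would have to be in {6} for the 16 across but in {3,4,8,9} for the 19 down — contradiction. So (1,2) = 8.
(1,3) = 21 − 15 = 6 completes the 21 across.
(2,3) = 7 − 6 = 1 completes the 7 down.
Nothing is forced directly, so branch on (2,1), whose candidates are 8 or 9. If (2,1) = 9: then (2,2) would have to be in {6} for the 16 across but in {7,9} for the 24 down — contradiction. So (2,1) = 8.
(2,2) = 16 − 9 = 7 completes the 16 across.
(3,1) = 19 − 15 = 4 completes the 19 down.
(3,2) = 13 − 4 = 9 completes the 13 across.

8 7 1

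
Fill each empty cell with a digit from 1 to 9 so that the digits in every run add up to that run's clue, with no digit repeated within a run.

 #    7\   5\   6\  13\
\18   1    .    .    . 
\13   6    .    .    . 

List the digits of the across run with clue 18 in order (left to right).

Given what's placed, R2C4 must be 4 to fit the 13 across and 13 down.
R1C4 = 13 − 4 = 9 completes the 13 down.
No cell is forced outright now. R1C2 can only be 2 or 3 (the digits allowed by both its 18 across and its 5 down). If R1C2 = 2: then R1C3 would have to be in {6} for the 18 across but in {1,2,4,5} for the 6 down — contradiction. So R1C2 = 3.
R1C3 = 18 − 13 = 5 completes the 18 across.
R2C2 = 5 − 3 = 2 completes the 5 down.
R2C3 = 13 − 12 = 1 completes the 13 across.

1, 3, 5, 9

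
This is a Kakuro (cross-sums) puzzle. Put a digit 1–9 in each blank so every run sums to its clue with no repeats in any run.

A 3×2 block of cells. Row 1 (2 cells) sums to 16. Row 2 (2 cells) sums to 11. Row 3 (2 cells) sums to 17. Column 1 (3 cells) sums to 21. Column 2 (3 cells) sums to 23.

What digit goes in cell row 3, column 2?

8

16 in 2 cells must be {7,9}; 17 in 2 cells must be {8,9}; 23 in 3 cells must be {6,8,9}.
The 16 across and the 23 down share only 9, so (1,2) = 9.
Given what's placed, (3,2) must be 8 to fit the 17 across and 23 down.
(1,1) = 16 − 9 = 7 completes the 16 across.
(2,2) = 23 − 17 = 6 completes the 23 down.
(3,1) = 17 − 8 = 9 completes the 17 across.
(2,1) = 11 − 6 = 5 completes the 11 across.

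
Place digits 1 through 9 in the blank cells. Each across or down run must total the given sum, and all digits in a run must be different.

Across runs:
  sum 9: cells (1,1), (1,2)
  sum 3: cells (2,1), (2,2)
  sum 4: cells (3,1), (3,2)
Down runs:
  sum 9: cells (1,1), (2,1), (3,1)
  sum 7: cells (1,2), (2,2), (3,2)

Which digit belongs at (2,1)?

3 in 2 cells must be {1,2}; 4 in 2 cells must be {1,3}; 7 in 3 cells must be {1,2,4}.
The 4 across and the 7 down share only 1, so (3,2) = 1.
Given what's placed, (2,2) must be 2 to fit the 3 across and 7 down.
(3,1) = 4 − 1 = 3 completes the 4 across.
(1,2) = 7 − 3 = 4 completes the 7 down.
(2,1) = 3 − 2 = 1 completes the 3 across.
(1,1) = 9 − 4 = 5 completes the 9 across.

1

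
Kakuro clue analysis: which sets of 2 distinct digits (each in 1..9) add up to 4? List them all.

2 distinct digits from 1–9 sum between 3 and 17.
Only one set works: {1,3}.

{1,3}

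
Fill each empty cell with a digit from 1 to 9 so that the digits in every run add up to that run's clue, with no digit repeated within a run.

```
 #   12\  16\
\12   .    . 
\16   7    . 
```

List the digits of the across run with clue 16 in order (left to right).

7 9

16 in 2 cells must be {7,9}.
R1C1 = 12 − 7 = 5 completes the 12 down.
R1C2 = 12 − 5 = 7 completes the 12 across.
R2C2 = 16 − 7 = 9 completes the 16 across.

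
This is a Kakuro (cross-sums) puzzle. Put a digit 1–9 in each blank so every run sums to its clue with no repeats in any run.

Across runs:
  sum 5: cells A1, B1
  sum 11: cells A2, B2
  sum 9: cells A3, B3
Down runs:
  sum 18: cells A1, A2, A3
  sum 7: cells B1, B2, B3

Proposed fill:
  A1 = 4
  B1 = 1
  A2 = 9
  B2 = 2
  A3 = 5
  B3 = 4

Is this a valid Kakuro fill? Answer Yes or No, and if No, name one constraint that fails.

Yes

Across: 4+1=5; 9+2=11; 5+4=9. Down: 4+9+5=18; 1+2+4=7. No digit repeats within any run.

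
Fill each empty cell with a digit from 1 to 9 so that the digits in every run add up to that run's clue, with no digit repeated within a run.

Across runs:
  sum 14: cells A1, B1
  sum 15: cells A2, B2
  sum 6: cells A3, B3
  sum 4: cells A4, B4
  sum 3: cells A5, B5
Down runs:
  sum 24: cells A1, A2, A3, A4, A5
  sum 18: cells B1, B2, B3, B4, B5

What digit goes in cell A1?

4 in 2 cells must be {1,3}; 3 in 2 cells must be {1,2}.
Nothing is forced directly, so branch on B1, whose candidates are 5 or 6 or 8. If B1 = 6: that forces A1 = 8, after which B2 would have to be in {6,7,8,9} for the 15 across but in {1,2,4,5} for the 18 down — contradiction. If B1 = 8: that forces A1 = 6, after which B2 would have to be in {6,7,8,9} for the 15 across but in {1,2,3,4} for the 18 down — contradiction. So B1 = 5.
A1 = 14 − 5 = 9 completes the 14 across.

9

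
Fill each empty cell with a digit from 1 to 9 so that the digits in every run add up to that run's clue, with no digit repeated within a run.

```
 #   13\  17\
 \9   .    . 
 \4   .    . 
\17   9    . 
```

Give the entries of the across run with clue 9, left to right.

3 6

4 in 2 cells must be {1,3}; 17 in 2 cells must be {8,9}.
R3C2 = 17 − 9 = 8 completes the 17 across.
R2C2 = 3: the only remaining digit allowed by both the 4 across and the 17 down.
R1C2 = 17 − 11 = 6 completes the 17 down.
R2C1 = 4 − 3 = 1 completes the 4 across.
R1C1 = 9 − 6 = 3 completes the 9 across.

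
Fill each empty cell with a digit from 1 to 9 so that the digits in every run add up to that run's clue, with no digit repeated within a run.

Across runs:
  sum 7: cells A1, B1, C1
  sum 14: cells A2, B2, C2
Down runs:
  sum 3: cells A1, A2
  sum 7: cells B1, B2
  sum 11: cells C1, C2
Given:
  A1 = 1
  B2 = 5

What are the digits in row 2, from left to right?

2 5 7

7 in 3 cells must be {1,2,4}; 3 in 2 cells must be {1,2}.
B1 = 7 − 5 = 2 completes the 7 down.
C1 = 7 − 3 = 4 completes the 7 across.
A2 = 3 − 1 = 2 completes the 3 down.
C2 = 14 − 7 = 7 completes the 14 across.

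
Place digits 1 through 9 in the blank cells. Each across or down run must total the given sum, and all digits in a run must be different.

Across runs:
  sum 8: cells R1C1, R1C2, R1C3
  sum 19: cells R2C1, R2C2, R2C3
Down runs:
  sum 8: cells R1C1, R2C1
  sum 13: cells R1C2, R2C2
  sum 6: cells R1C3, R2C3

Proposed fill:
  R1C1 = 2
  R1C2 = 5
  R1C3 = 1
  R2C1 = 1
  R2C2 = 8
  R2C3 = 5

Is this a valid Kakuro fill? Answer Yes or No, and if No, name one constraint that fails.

No — the across run R2C1–R2C3 sums to 14, not 19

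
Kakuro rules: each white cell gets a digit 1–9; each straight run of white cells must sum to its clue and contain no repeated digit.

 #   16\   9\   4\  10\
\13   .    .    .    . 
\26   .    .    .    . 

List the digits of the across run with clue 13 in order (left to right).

7 3 1 2

16 in 2 cells must be {7,9}; 4 in 2 cells must be {1,3}.
Only 7 fits R1C1 under both its across sum 13 and down sum 16.
R2C1 = 16 − 7 = 9 completes the 16 down.
Given what's placed, R2C3 must be 3 to fit the 26 across and 4 down.
R1C3 = 4 − 3 = 1 completes the 4 down.
No cell is forced outright now. R2C2 can only be 6 or 8 (the digits allowed by both its 26 across and its 9 down). If R2C2 = 8: then R1C2 would have to be in {2,3} for the 13 across but in {1} for the 9 down — contradiction. So R2C2 = 6.
R1C2 = 9 − 6 = 3 completes the 9 down.
R1C4 = 13 − 11 = 2 completes the 13 across.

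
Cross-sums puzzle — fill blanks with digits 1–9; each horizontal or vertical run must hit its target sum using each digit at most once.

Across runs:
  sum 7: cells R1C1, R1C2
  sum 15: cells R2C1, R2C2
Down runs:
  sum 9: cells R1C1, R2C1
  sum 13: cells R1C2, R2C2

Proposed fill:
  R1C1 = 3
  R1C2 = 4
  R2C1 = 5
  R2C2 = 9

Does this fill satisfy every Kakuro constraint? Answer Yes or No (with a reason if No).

No — the down run R1C1–R2C1 sums to 8, not 9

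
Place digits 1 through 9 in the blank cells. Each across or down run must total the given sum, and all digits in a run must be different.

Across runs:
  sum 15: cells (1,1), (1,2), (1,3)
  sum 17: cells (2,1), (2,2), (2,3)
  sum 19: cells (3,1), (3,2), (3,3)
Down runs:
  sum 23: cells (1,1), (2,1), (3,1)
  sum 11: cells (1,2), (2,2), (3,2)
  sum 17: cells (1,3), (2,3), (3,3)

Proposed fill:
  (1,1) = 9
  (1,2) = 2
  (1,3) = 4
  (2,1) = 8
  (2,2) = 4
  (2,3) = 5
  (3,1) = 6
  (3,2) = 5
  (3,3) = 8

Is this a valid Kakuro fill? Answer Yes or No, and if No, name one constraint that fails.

Yes

Across: 9+2+4=15; 8+4+5=17; 6+5+8=19. Down: 9+8+6=23; 2+4+5=11; 4+5+8=17. No digit repeats within any run.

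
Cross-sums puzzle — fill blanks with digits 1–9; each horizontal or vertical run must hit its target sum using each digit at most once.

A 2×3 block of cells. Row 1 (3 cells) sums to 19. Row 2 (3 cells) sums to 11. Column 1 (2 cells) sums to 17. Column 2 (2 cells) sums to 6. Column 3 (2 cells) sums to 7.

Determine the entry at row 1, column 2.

4

17 in 2 cells must be {8,9}.
The 11 across and the 17 down share only 8, so (2,1) = 8.
(1,1) = 17 − 8 = 9 completes the 17 down.
Nothing is forced directly, so branch on (1,2), whose candidates are 2 or 4. If (1,2) = 2: then (1,3) would have to be in {8} for the 19 across but in {1,2,3,4,5,6} for the 7 down — contradiction. So (1,2) = 4.
(1,3) = 19 − 13 = 6 completes the 19 across.
(2,2) = 6 − 4 = 2 completes the 6 down.
(2,3) = 11 − 10 = 1 completes the 11 across.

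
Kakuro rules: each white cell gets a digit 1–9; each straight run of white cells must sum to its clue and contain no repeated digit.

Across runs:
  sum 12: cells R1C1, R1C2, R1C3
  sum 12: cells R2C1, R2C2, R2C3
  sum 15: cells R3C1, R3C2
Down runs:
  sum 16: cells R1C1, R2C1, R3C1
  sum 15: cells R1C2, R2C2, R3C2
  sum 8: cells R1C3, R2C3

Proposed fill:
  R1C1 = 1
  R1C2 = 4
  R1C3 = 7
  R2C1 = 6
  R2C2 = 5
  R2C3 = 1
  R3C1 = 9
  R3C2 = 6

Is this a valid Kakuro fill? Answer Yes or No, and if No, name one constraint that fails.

Yes

Across: 1+4+7=12; 6+5+1=12; 9+6=15. Down: 1+6+9=16; 4+5+6=15; 7+1=8. No digit repeats within any run.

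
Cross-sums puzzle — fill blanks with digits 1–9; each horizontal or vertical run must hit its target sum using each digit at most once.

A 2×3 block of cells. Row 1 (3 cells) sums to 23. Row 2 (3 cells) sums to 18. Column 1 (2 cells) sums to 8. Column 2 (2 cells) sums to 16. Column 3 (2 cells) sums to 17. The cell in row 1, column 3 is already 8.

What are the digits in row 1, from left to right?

23 in 3 cells must be {6,8,9}; 16 in 2 cells must be {7,9}; 17 in 2 cells must be {8,9}.
Given what's placed, (1,1) must be 6 to fit the 23 across and 8 down.
(1,2) = 23 − 14 = 9 completes the 23 across.
(2,1) = 8 − 6 = 2 completes the 8 down.
(2,2) = 16 − 9 = 7 completes the 16 down.
(2,3) = 18 − 9 = 9 completes the 18 across.

6 9 8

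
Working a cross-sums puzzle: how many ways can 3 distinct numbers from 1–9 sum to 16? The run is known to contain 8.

3

3 distinct digits from 1–9 sum between 6 and 24.
Keeping only sets containing 8.
Enumerating: {1,7,8}, {2,6,8}, {3,5,8}.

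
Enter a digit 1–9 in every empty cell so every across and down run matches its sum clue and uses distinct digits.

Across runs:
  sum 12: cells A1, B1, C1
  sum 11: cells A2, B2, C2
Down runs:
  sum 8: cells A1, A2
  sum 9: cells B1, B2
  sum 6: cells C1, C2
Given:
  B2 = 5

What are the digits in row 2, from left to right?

2 5 4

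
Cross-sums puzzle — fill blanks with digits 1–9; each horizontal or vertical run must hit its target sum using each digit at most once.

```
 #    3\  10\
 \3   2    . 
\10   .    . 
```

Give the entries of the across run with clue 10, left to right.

1 9

3 in 2 cells must be {1,2}.
R1C2 = 3 − 2 = 1 completes the 3 across.
R2C1 = 3 − 2 = 1 completes the 3 down.
R2C2 = 10 − 1 = 9 completes the 10 across.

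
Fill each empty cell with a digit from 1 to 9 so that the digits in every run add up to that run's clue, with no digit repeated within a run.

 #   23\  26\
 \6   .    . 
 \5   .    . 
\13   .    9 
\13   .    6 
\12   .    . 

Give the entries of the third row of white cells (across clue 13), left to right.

4 9

R3C1 = 13 − 9 = 4 completes the 13 across.
R4C1 = 13 − 6 = 7 completes the 13 across.
No cell is forced outright now. R1C1 can only be 1 or 2 or 5 (the digits allowed by both its 6 across and its 23 down). If R1C1 = 2: that forces R1C2 = 4, R2C1 = 1, after which R2C2 would have to be in {4} for the 5 across but in {2,5} for the 26 down — contradiction. If R1C1 = 5: that forces R1C2 = 1, R2C1 = 1, after which R2C2 would have to be in {4} for the 5 across but in {2,3,7,8} for the 26 down — contradiction. So R1C1 = 1.
R1C2 = 6 − 1 = 5 completes the 6 across.
R5C2 = 4: the only remaining digit allowed by both the 12 across and the 26 down.
R2C2 = 26 − 24 = 2 completes the 26 down.
R5C1 = 12 − 4 = 8 completes the 12 across.
R2C1 = 5 − 2 = 3 completes the 5 across.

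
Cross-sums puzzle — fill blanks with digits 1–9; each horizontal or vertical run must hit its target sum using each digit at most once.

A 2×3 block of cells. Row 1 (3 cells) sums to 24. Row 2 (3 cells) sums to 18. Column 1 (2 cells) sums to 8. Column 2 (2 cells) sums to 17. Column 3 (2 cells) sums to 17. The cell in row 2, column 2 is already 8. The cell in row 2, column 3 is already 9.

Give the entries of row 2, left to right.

24 in 3 cells must be {7,8,9}; 17 in 2 cells must be {8,9}.
The 24 across and the 8 down share only 7, so (1,1) = 7.
(1,2) = 17 − 8 = 9 completes the 17 down.
(1,3) = 24 − 16 = 8 completes the 24 across.
(2,1) = 18 − 17 = 1 completes the 18 across.

1 8 9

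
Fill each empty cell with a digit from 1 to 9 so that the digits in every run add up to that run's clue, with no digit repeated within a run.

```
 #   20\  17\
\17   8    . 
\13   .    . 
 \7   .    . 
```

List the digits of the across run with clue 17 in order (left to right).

8 9

17 in 2 cells must be {8,9}.
R1C2 = 17 − 8 = 9 completes the 17 across.
No cell is forced outright now. R3C1 can only be 3 or 5 (the digits allowed by both its 7 across and its 20 down). If R3C1 = 3: that forces R2C1 = 9, after which R2C2 would have to be in {4} for the 13 across but in {1,2,3,5,6,7} for the 17 down — contradiction. So R3C1 = 5.
R2C1 = 20 − 13 = 7 completes the 20 down.
R2C2 = 13 − 7 = 6 completes the 13 across.
R3C2 = 7 − 5 = 2 completes the 7 across.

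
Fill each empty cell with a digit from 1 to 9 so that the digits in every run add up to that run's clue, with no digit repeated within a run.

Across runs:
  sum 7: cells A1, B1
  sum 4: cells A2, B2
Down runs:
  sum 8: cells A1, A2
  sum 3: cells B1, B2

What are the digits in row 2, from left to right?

3, 1

4 in 2 cells must be {1,3}; 3 in 2 cells must be {1,2}.
The 4 across and the 3 down share only 1, so B2 = 1.
B1 = 3 − 1 = 2 completes the 3 down.
A2 = 4 − 1 = 3 completes the 4 across.
A1 = 7 − 2 = 5 completes the 7 across.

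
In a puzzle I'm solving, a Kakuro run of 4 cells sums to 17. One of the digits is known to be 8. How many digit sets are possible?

3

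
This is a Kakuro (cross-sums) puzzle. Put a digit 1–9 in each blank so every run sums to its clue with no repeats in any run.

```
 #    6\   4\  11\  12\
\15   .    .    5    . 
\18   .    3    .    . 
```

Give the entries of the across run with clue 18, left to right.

4 in 2 cells must be {1,3}.
R1C2 = 4 − 3 = 1 completes the 4 down.
R2C3 = 11 − 5 = 6 completes the 11 down.
R1C1 = 2: the only remaining digit allowed by both the 15 across and the 6 down.
R1C4 = 15 − 8 = 7 completes the 15 across.
R2C1 = 6 − 2 = 4 completes the 6 down.
R2C4 = 18 − 13 = 5 completes the 18 across.

4 3 6 5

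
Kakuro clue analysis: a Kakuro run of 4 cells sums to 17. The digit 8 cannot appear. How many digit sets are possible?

4 distinct digits from 1–9 sum between 10 and 30.
Dropping sets that contain 8.
Enumerating: {1,2,5,9}, {1,3,4,9}, {1,3,6,7}, {1,4,5,7}, {2,3,5,7}, {2,4,5,6}.

6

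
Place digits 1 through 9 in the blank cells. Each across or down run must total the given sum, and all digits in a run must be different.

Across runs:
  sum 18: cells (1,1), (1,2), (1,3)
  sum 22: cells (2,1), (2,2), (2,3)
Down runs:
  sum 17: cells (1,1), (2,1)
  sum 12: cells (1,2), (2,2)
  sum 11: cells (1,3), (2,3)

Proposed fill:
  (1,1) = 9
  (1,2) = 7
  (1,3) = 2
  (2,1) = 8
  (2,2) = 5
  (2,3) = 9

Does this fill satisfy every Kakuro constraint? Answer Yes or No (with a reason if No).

Yes

Across: 9+7+2=18; 8+5+9=22. Down: 9+8=17; 7+5=12; 2+9=11. No digit repeats within any run.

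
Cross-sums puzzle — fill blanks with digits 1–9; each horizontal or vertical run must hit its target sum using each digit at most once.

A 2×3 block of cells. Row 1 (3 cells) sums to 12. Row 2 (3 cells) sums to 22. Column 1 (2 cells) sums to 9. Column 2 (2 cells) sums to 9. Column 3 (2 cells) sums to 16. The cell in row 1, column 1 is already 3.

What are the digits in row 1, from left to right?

3 2 7

16 in 2 cells must be {7,9}.
(1,3) = 7: the only remaining digit allowed by both the 12 across and the 16 down.
(2,1) = 9 − 3 = 6 completes the 9 down.
(2,2) = 7: the only remaining digit allowed by both the 22 across and the 9 down.
(2,3) = 22 − 13 = 9 completes the 22 across.
(1,2) = 12 − 10 = 2 completes the 12 across.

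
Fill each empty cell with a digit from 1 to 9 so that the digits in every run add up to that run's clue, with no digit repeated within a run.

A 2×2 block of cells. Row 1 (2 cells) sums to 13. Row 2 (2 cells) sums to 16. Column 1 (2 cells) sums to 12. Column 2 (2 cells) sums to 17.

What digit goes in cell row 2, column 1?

7

16 in 2 cells must be {7,9}; 17 in 2 cells must be {8,9}.
The 16 across and the 17 down share only 9, so (2,2) = 9.
(1,2) = 17 − 9 = 8 completes the 17 down.
(2,1) = 16 − 9 = 7 completes the 16 across.
(1,1) = 13 − 8 = 5 completes the 13 across.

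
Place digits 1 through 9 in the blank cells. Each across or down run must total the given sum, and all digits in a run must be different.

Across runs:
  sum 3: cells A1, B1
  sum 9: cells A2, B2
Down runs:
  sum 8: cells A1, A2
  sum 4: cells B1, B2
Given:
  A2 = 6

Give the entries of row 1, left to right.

2 1

3 in 2 cells must be {1,2}; 4 in 2 cells must be {1,3}.
A1 = 8 − 6 = 2 completes the 8 down.
B1 = 3 − 2 = 1 completes the 3 across.
B2 = 9 − 6 = 3 completes the 9 across.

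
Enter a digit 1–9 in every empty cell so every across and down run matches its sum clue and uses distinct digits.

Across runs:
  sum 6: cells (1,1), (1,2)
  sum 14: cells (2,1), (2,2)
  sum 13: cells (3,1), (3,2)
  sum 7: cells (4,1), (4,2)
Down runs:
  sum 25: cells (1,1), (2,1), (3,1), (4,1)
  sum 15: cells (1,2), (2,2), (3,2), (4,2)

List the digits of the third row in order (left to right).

7, 6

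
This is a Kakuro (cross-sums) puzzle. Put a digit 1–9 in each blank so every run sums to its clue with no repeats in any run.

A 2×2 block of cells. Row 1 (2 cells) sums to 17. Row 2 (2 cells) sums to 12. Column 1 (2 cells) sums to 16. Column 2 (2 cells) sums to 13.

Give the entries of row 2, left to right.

17 in 2 cells must be {8,9}; 16 in 2 cells must be {7,9}.
The 17 across and the 16 down share only 9, so (1,1) = 9.
(1,2) = 17 − 9 = 8 completes the 17 across.
(2,1) = 16 − 9 = 7 completes the 16 down.
(2,2) = 12 − 7 = 5 completes the 12 across.

7, 5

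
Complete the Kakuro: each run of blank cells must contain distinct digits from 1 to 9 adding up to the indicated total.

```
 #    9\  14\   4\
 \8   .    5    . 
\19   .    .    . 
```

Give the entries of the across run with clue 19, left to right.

7, 9, 3

4 in 2 cells must be {1,3}.
Given what's placed, R1C3 must be 1 to fit the 8 across and 4 down.
R2C2 = 14 − 5 = 9 completes the 14 down.
R2C3 = 4 − 1 = 3 completes the 4 down.
R1C1 = 8 − 6 = 2 completes the 8 across.
R2C1 = 19 − 12 = 7 completes the 19 across.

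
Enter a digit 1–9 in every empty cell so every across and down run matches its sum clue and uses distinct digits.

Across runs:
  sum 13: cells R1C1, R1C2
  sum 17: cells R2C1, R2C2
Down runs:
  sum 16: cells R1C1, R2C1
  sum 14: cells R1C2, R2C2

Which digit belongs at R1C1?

7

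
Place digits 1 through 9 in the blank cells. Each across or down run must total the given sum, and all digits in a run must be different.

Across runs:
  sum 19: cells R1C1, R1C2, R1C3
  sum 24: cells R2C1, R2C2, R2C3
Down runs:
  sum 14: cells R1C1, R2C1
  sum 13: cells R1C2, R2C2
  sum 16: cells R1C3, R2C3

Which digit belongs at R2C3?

24 in 3 cells must be {7,8,9}; 16 in 2 cells must be {7,9}.
Nothing is forced directly, so branch on R2C1, whose candidates are 8 or 9. If R2C1 = 9: that forces R1C1 = 5, after which R1C3 would have to be in {6,8} for the 19 across but in {7,9} for the 16 down — contradiction. So R2C1 = 8.
R1C1 = 14 − 8 = 6 completes the 14 down.
Given what's placed, R1C3 must be 9 to fit the 19 across and 16 down.
R2C3 = 16 − 9 = 7 completes the 16 down.
R1C2 = 19 − 15 = 4 completes the 19 across.
R2C2 = 24 − 15 = 9 completes the 24 across.

7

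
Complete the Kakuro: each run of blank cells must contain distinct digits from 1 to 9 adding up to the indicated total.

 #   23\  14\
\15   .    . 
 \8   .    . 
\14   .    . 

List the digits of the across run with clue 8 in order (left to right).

23 in 3 cells must be {6,8,9}.
The 8 across and the 23 down share only 6, so R2C1 = 6.
R2C2 = 8 − 6 = 2 completes the 8 across.
Nothing is forced directly, so branch on R1C1, whose candidates are 8 or 9. If R1C1 = 9: then R1C2 would have to be in {6} for the 15 across but in {3,4,5,7,8,9} for the 14 down — contradiction. So R1C1 = 8.
R1C2 = 15 − 8 = 7 completes the 15 across.
R3C1 = 23 − 14 = 9 completes the 23 down.
R3C2 = 14 − 9 = 5 completes the 14 across.

6 2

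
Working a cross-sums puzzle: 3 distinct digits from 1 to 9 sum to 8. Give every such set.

3 distinct digits from 1–9 sum between 6 and 24.

{1,2,5}; {1,3,4}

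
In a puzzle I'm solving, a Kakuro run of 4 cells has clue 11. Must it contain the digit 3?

Yes

The only way to make 11 from 4 distinct digits is {1,2,3,5}, which contains 3.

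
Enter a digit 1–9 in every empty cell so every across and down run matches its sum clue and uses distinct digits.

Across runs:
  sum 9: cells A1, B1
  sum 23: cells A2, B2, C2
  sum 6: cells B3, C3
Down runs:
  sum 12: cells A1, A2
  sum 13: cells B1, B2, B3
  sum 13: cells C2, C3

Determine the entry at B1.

5

23 in 3 cells must be {6,8,9}.
Nothing is forced directly, so branch on A2, whose candidates are 8 or 9. If A2 = 9: that forces A1 = 3, B1 = 6, after which B2 would have to be in {6,8} for the 23 across but in {2,3,4,5} for the 13 down — contradiction. So A2 = 8.
A1 = 12 − 8 = 4 completes the 12 down.
B1 = 9 − 4 = 5 completes the 9 across.
B2 = 6: the only remaining digit allowed by both the 23 across and the 13 down.
C2 = 23 − 14 = 9 completes the 23 across.
B3 = 13 − 11 = 2 completes the 13 down.
C3 = 6 − 2 = 4 completes the 6 across.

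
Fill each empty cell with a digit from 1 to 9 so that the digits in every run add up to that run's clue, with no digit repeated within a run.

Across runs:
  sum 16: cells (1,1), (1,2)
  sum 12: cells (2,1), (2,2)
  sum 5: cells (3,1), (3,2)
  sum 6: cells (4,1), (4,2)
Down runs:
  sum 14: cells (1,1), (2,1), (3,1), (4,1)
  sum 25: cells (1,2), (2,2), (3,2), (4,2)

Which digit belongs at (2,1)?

4

16 in 2 cells must be {7,9}.
Only 7 fits (1,1) under both its across sum 16 and down sum 14.
(1,2) = 16 − 7 = 9 completes the 16 across.
Given what's placed, (2,1) must be 4 to fit the 12 across and 14 down.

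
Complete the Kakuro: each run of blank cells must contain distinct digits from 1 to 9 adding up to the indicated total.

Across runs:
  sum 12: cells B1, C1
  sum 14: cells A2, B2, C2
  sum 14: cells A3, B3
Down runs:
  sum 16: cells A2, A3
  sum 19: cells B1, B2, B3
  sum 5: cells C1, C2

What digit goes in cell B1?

8

16 in 2 cells must be {7,9}.
The 14 across and the 16 down share only 9, so A3 = 9.
B3 = 14 − 9 = 5 completes the 14 across.
B1 = 8: the only remaining digit allowed by both the 12 across and the 19 down.
C1 = 12 − 8 = 4 completes the 12 across.
A2 = 16 − 9 = 7 completes the 16 down.
B2 = 19 − 13 = 6 completes the 19 down.
C2 = 14 − 13 = 1 completes the 14 across.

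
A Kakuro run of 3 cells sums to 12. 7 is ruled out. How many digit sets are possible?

3 distinct digits from 1–9 sum between 6 and 24.
Dropping sets that contain 7.
Enumerating: {1,2,9}, {1,3,8}, {1,5,6}, {2,4,6}, {3,4,5}.

5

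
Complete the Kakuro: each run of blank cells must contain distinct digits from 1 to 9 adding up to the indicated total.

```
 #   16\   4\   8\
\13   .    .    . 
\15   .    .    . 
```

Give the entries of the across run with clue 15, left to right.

16 in 2 cells must be {7,9}; 4 in 2 cells must be {1,3}.
Nothing is forced directly, so branch on R1C1, whose candidates are 7 or 9. If R1C1 = 7: that forces R1C2 = 1, R1C3 = 5, R2C1 = 9, after which R2C2 would have to be in {1,2,4,5} for the 15 across but in {3} for the 4 down — contradiction. So R1C1 = 9.
R2C1 = 16 − 9 = 7 completes the 16 down.
Given what's placed, R2C2 must be 3 to fit the 15 across and 4 down.
R2C3 = 15 − 10 = 5 completes the 15 across.
R1C2 = 4 − 3 = 1 completes the 4 down.
R1C3 = 13 − 10 = 3 completes the 13 across.

7 3 5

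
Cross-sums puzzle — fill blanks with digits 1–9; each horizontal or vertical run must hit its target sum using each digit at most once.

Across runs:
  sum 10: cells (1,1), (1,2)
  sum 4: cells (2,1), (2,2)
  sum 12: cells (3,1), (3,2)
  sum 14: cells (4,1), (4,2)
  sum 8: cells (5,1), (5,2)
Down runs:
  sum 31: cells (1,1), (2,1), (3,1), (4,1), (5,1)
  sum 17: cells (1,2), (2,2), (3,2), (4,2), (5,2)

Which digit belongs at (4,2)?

6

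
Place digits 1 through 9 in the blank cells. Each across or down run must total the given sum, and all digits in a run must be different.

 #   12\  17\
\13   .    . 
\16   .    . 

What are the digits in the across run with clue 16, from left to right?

7 9

16 in 2 cells must be {7,9}; 17 in 2 cells must be {8,9}.
The 16 across and the 17 down share only 9, so R2C2 = 9.
R1C2 = 17 − 9 = 8 completes the 17 down.
R2C1 = 16 − 9 = 7 completes the 16 across.
R1C1 = 13 − 8 = 5 completes the 13 across.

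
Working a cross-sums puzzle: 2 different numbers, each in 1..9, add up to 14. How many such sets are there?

2

2 distinct digits from 1–9 sum between 3 and 17.
Enumerating: {5,9}, {6,8}.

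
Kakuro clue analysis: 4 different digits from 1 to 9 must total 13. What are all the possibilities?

4 distinct digits from 1–9 sum between 10 and 30.

{1,2,3,7}; {1,2,4,6}; {1,3,4,5}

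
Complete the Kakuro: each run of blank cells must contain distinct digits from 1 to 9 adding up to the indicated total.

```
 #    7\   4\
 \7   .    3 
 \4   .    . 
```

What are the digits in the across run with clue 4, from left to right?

4 in 2 cells must be {1,3}.
R1C1 = 7 − 3 = 4 completes the 7 across.
R2C1 = 7 − 4 = 3 completes the 7 down.
R2C2 = 4 − 3 = 1 completes the 4 across.

3 1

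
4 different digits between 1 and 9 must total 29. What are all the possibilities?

{5,7,8,9}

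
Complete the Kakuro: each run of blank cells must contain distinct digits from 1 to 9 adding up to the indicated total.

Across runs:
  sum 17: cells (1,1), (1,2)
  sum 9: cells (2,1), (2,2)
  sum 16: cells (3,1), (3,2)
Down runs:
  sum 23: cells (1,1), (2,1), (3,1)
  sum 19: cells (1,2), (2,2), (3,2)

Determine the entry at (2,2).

3

17 in 2 cells must be {8,9}; 16 in 2 cells must be {7,9}; 23 in 3 cells must be {6,8,9}.
The 16 across and the 23 down share only 9, so (3,1) = 9.
(3,2) = 16 − 9 = 7 completes the 16 across.
Given what's placed, (1,1) must be 8 to fit the 17 across and 23 down.
(1,2) = 17 − 8 = 9 completes the 17 across.
(2,1) = 23 − 17 = 6 completes the 23 down.
(2,2) = 9 − 6 = 3 completes the 9 across.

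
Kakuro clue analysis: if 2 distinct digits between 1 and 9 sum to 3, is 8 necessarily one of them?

No

The only way to make 3 from 2 distinct digits is {1,2}, which does not contain 8.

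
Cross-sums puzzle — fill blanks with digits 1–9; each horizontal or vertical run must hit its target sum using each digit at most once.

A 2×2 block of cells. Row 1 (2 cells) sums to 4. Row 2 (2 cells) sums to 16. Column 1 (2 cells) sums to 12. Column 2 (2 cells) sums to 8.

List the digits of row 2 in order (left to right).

9 7

4 in 2 cells must be {1,3}; 16 in 2 cells must be {7,9}.
The 4 across and the 12 down share only 3, so (1,1) = 3.
(1,2) = 4 − 3 = 1 completes the 4 across.
(2,1) = 12 − 3 = 9 completes the 12 down.
(2,2) = 16 − 9 = 7 completes the 16 across.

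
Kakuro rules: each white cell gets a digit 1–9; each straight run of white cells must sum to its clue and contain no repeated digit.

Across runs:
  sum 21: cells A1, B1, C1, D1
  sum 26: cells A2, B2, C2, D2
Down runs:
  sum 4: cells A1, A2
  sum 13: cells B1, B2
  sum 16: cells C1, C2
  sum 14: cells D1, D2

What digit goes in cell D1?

4 in 2 cells must be {1,3}; 16 in 2 cells must be {7,9}.
Only 3 fits A2 under both its across sum 26 and down sum 4.
Given what's placed, C2 must be 9 to fit the 26 across and 16 down.
A1 = 4 − 3 = 1 completes the 4 down.
C1 = 16 − 9 = 7 completes the 16 down.
No cell is forced outright now. B2 can only be 6 or 8 (the digits allowed by both its 26 across and its 13 down). If B2 = 6: then B1 would have to be in {4,5,8,9} for the 21 across but in {7} for the 13 down — contradiction. So B2 = 8.
B1 = 13 − 8 = 5 completes the 13 down.
D1 = 21 − 13 = 8 completes the 21 across.

8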